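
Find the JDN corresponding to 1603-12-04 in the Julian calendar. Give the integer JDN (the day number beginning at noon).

In the Gregorian calendar the same day is 14 December 1603.
JDN 2400001 is 17 November 1858 CE (Gregorian), MJD 0; the target day is −93110 days from there, so JDN = 2306891.

2306891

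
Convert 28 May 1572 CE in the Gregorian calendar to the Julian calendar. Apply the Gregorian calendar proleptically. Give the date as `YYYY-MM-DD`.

The Julian–Gregorian offset here is 10 days (Julian trailing).
28 May 1572 Gregorian − 10 days → 18 May 1572 Julian.

1572-05-18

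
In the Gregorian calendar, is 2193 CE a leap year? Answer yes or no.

2193 is not divisible by 4, so it is a common year.

no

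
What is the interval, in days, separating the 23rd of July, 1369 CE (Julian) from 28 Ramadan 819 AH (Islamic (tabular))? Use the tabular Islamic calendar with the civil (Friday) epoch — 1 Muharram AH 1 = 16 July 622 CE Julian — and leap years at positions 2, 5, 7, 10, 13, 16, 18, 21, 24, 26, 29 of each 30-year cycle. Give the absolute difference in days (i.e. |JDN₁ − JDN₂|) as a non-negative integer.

First date → JDN 2221289; second date → JDN 2238575.
The interval is |2221289 − 2238575| = 17286 days.

17286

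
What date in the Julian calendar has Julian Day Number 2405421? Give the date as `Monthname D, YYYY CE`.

JDN 2405421 is 19 September 1873 in the Gregorian calendar.
In the Julian calendar that day is September 7, 1873 CE.

September 7, 1873 CE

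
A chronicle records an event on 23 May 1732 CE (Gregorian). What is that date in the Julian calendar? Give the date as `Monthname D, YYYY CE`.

The Julian–Gregorian offset here is 11 days (Julian trailing).
23 May 1732 Gregorian − 11 days → 12 May 1732 Julian.

May 12, 1732 CE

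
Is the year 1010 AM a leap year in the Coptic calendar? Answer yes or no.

no

1010 mod 4 = 2; in the Coptic calendar a year is leap when year mod 4 = 3, so it is a common year.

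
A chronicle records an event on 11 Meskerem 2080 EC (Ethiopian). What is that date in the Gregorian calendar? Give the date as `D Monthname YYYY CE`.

22 September 2087 CE

Julian Day Number of the source date = 2483586.
Converting JDN 2483586 to the Gregorian calendar gives 22 September 2087 CE.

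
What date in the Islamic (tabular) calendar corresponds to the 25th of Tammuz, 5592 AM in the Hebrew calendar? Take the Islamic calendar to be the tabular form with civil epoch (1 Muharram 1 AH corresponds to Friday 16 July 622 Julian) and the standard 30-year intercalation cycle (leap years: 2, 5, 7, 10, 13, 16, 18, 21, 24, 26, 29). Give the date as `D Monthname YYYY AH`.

24 Safar 1248 AH

Julian Day Number of the source date = 2390388.
Converting JDN 2390388 to the tabular Islamic calendar gives 24 Safar 1248 AH.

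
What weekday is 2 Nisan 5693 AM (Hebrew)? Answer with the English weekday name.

In the Gregorian calendar this is 29 March 1933 (JDN 2427161).
Since JDN mod 7 = 2 (0 = Monday), the day is Wednesday.

Wednesday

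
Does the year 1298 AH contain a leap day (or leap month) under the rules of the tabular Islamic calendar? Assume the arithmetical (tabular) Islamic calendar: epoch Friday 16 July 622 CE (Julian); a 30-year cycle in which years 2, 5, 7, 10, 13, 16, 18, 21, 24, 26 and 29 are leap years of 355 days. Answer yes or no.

Year 1298 AH is year 8 of its 30-year cycle; leap positions are 2, 5, 7, 10, 13, 16, 18, 21, 24, 26, 29, so it is a common year (354 days).

no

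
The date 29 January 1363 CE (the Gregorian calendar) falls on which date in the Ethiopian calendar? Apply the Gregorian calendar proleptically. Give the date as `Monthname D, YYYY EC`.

Julian Day Number of the source date = 2218914.
Converting JDN 2218914 to the Ethiopian calendar gives 26 Tir 1355 EC.

Tir 26, 1355 EC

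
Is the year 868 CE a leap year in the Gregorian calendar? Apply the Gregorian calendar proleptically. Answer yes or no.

yes

868 is divisible by 4 and not by 100, so it is a leap year.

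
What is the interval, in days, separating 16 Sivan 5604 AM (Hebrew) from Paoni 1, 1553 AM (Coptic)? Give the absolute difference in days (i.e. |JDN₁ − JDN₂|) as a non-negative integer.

JDN of the first date = 2394721.
JDN of the second date = 2392168.
|2392168 − 2394721| = 2553.

2553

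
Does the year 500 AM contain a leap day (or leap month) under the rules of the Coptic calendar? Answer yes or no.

500 mod 4 = 0; in the Coptic calendar a year is leap when year mod 4 = 3, so it is a common year.

no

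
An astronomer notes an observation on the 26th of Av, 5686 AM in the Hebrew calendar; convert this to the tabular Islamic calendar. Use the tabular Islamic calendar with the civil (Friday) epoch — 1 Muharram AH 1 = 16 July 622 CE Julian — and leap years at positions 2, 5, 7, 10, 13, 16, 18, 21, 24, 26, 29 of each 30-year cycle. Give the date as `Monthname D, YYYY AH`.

Julian Day Number of the source date = 2424734.
Converting JDN 2424734 to the tabular Islamic calendar gives 26 Muharram 1345 AH.

Muharram 26, 1345 AH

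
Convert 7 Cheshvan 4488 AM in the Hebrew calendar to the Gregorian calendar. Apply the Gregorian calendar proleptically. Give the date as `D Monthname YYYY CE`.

30 October 727 CE

Julian Day Number of the source date = 1986893.
Converting JDN 1986893 to the Gregorian calendar gives 30 October 727 CE.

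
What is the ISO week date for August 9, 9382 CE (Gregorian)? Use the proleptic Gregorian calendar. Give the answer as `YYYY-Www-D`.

9382-W32-5

The weekday is Friday (ISO weekday 5).
That Friday belongs to ISO week 32 of ISO year 9382.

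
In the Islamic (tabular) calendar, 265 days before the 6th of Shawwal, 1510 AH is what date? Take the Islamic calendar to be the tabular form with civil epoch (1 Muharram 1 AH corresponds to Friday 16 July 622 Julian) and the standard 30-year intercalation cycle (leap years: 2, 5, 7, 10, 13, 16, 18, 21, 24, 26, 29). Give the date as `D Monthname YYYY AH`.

7 Muharram 1510 AH

JDN of the 6th of Shawwal, 1510 AH = 2483450.
2483450 − 265 = 2483185.
JDN 2483185 in the tabular Islamic calendar is 7 Muharram 1510 AH.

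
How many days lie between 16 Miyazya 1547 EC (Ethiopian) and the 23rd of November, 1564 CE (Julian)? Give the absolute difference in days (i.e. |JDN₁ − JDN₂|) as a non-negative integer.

JDN of the first date = 2289122.
JDN of the second date = 2292636.
|2292636 − 2289122| = 3514.

3514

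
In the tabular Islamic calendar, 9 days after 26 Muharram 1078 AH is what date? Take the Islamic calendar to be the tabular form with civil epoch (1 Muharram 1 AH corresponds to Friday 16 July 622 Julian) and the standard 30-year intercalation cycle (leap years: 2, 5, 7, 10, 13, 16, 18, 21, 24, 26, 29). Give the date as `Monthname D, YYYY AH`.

The starting date is JDN 2330118; 2330118 + 9 = 2330127.
JDN 2330127 corresponds to Safar 5, 1078 AH.

Safar 5, 1078 AH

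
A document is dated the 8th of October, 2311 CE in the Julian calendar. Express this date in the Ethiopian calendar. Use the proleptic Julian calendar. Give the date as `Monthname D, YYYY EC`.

Tikimt 10, 2304 EC

Both dates share Julian Day Number 2565431; in the Ethiopian calendar that is 10 Tikimt 2304 EC.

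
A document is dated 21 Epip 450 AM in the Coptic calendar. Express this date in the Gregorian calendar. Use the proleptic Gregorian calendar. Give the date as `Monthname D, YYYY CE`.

Julian Day Number of the source date = 1989347.
Converting JDN 1989347 to the Gregorian calendar gives 19 July 734 CE.

July 19, 734 CE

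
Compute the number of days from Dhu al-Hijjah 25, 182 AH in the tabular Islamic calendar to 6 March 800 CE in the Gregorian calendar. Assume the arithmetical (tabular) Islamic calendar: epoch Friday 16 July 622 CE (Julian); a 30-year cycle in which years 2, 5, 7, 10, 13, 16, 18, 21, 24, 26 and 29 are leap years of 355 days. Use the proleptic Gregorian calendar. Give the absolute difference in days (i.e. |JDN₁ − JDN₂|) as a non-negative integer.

390

First date → JDN 2012929; second date → JDN 2013319.
The interval is |2012929 − 2013319| = 390 days.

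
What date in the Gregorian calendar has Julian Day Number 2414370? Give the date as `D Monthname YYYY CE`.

JDN 2451545 is 1 Jan 2000; 2414370 is −37175 days from there.

21 March 1898 CE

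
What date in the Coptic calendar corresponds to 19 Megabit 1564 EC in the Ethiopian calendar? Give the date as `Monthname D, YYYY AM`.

The source date corresponds to 25 March 1572 in the proleptic Gregorian calendar (JDN 2295305).
That day falls on 19 Paremhat 1288 AM in the Coptic calendar.

Paremhat 19, 1288 AM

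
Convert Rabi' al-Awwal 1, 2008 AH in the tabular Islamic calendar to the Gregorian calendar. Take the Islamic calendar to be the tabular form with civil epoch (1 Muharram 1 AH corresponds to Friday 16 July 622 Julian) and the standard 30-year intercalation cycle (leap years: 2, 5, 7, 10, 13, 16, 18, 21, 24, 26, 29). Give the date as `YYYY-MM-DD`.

Both dates share Julian Day Number 2659713; in the Gregorian calendar that is 11 December 2569 CE.

2569-12-11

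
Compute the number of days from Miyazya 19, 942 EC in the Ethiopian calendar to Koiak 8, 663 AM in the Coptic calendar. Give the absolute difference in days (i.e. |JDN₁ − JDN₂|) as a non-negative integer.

1227

JDN of the first date = 2068149.
JDN of the second date = 2066922.
|2066922 − 2068149| = 1227.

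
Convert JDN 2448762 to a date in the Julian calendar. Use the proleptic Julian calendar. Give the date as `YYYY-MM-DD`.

JDN 2448762 is 19 May 1992 in the Gregorian calendar.
In the Julian calendar that day is 1992-05-06.

1992-05-06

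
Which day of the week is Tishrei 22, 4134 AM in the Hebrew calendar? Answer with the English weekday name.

Thursday

This is JDN 1857565 (27 September 373 Gregorian).
Since JDN mod 7 = 3 (0 = Monday), the day is Thursday.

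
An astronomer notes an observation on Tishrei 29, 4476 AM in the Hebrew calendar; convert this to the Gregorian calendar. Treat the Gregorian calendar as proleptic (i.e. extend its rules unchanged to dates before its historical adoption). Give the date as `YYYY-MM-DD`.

Julian Day Number of the source date = 1982485.
Converting JDN 1982485 to the Gregorian calendar gives 5 October 715 CE.

0715-10-05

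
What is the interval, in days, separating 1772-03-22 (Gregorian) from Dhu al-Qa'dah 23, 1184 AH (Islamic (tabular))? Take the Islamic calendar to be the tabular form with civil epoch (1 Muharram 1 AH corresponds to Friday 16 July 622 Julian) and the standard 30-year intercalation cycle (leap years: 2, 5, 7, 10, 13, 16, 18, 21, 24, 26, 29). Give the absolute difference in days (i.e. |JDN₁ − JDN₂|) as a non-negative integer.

378

First date → JDN 2368351; second date → JDN 2367973.
The interval is |2368351 − 2367973| = 378 days.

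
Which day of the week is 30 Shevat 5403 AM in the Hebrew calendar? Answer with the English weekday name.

Thursday

Equivalently 19 February 1643 Gregorian, JDN 2321203.
JDN 2321203 mod 7 = 3, and JDN 0 was a Monday, so this is a Thursday.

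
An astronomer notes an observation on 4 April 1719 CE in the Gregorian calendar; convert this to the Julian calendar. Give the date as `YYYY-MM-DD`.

1719-03-24

At this point the Julian calendar is 11 days behind the Gregorian.
4 April 1719 Gregorian − 11 days → 24 March 1719 Julian.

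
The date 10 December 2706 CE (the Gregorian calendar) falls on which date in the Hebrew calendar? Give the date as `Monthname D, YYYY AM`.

Julian Day Number of the source date = 2709749.
Converting JDN 2709749 to the Hebrew calendar gives 12 Kislev 6467 AM.

Kislev 12, 6467 AM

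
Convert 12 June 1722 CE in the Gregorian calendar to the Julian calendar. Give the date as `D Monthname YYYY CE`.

1 June 1722 CE

The Julian–Gregorian offset here is 11 days (Julian trailing).
12 June 1722 Gregorian − 11 days → 1 June 1722 Julian.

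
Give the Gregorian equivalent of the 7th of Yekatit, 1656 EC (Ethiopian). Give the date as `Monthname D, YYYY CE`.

February 12, 1664 CE

Julian Day Number of the source date = 2328866.
Converting JDN 2328866 to the Gregorian calendar gives 12 February 1664 CE.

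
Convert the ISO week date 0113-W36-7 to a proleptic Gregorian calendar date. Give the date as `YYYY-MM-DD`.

0113-09-10

ISO week 1 of 113 is the week containing the first Thursday of 113.
Week 36, day 7 (Sunday) lands on 0113-09-10.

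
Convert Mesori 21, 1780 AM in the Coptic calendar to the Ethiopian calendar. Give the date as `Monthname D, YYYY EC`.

Both dates share Julian Day Number 2475160; in the Ethiopian calendar that is 21 Nehase 2056 EC.

Nehase 21, 2056 EC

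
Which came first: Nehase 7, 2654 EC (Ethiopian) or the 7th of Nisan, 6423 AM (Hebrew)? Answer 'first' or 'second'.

first

The two dates have Julian Day Numbers 2693565 and 2693796 respectively.
Since 2693565 < 2693796, the first date comes first.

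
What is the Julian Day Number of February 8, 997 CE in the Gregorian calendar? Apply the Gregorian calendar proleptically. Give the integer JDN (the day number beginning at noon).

2085246

JDN 2451545 is 1 January 2000 CE (Gregorian); the target day is −366299 days from there, so JDN = 2085246.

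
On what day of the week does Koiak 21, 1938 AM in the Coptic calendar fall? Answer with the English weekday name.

Tuesday

Equivalently 1 January 2222 Gregorian, JDN 2532629.
2532629 ≡ 1 (mod 7); counting from Monday = 0 gives Tuesday.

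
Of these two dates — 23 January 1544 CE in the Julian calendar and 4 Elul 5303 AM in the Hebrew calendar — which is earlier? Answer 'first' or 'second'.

The two dates have Julian Day Numbers 2285026 and 2284854 respectively.
Since 2284854 < 2285026, the second date comes first.

second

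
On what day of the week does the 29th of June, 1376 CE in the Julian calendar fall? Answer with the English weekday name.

In the proleptic Gregorian calendar this is 7 July 1376 (JDN 2223822).
2223822 ≡ 6 (mod 7); counting from Monday = 0 gives Sunday.

Sunday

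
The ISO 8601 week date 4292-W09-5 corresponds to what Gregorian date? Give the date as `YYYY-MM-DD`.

ISO week 1 of 4292 is the week containing the first Thursday of 4292.
Week 9, day 5 (Friday) lands on 4292-03-04.

4292-03-04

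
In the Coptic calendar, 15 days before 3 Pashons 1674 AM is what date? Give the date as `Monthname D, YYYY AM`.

Parmouti 18, 1674 AM

JDN of 3 Pashons 1674 AM = 2436335.
2436335 − 15 = 2436320.
JDN 2436320 in the Coptic calendar is Parmouti 18, 1674 AM.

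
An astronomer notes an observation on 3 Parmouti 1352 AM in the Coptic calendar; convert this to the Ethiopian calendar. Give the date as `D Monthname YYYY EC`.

3 Miyazya 1628 EC

Both dates share Julian Day Number 2318695; in the Ethiopian calendar that is 3 Miyazya 1628 EC.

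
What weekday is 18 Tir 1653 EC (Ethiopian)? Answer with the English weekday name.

This is JDN 2327751 (23 January 1661 Gregorian).
JDN 2327751 mod 7 = 6, and JDN 0 was a Monday, so this is a Sunday.

Sunday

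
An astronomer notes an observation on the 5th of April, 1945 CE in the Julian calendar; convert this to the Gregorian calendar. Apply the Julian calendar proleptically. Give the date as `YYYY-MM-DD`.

The Julian–Gregorian offset here is 13 days (Julian trailing).
5 April 1945 Julian + 13 days → 18 April 1945 Gregorian.

1945-04-18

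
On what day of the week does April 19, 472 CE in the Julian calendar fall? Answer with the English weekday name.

Wednesday

In the proleptic Gregorian calendar this is 20 April 472 (JDN 1893565).
1893565 ≡ 2 (mod 7); counting from Monday = 0 gives Wednesday.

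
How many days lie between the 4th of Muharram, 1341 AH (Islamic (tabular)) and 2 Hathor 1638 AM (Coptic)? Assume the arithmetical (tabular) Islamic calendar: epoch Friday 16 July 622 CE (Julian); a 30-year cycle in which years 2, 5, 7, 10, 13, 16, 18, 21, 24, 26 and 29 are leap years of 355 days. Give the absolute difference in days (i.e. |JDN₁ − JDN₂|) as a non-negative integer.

First date → JDN 2423294; second date → JDN 2423005.
The interval is |2423294 − 2423005| = 289 days.

289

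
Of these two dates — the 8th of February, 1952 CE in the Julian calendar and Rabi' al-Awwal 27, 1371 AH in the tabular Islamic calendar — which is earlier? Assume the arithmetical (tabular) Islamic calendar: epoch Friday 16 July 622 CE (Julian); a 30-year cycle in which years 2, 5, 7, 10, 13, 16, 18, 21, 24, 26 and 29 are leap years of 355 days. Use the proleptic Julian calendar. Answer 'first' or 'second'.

second

First date → JDN 2434064; second date → JDN 2434007.
JDN 2434007 < JDN 2434064, so the second date is earlier.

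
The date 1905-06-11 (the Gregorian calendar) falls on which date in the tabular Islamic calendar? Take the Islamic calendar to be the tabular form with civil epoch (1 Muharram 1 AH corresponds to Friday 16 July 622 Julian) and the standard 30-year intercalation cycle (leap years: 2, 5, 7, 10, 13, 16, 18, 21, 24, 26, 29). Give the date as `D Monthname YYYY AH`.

Both dates share Julian Day Number 2417008; in the tabular Islamic calendar that is 7 Rabi' al-Thani 1323 AH.

7 Rabi' al-Thani 1323 AH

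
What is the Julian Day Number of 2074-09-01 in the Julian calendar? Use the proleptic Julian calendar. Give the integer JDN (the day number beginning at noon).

2478830

Equivalently 14 September 2074 (Gregorian).
JDN 2400001 is 17 November 1858 CE (Gregorian), MJD 0; the target day is +78829 days from there, so JDN = 2478830.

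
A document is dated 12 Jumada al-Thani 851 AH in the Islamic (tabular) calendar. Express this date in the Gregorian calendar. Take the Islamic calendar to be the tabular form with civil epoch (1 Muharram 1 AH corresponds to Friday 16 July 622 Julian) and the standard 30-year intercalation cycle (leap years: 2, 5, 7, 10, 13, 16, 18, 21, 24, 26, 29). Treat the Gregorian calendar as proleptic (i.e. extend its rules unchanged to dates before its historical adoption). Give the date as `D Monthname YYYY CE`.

Julian Day Number of the source date = 2249811.
Converting JDN 2249811 to the Gregorian calendar gives 3 September 1447 CE.

3 September 1447 CE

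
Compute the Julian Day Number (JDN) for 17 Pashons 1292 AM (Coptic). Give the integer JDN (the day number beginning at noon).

In the proleptic Gregorian calendar the same day is 22 May 1576.
JDN 2400001 is 17 November 1858 CE (Gregorian), MJD 0; the target day is −103177 days from there, so JDN = 2296824.

2296824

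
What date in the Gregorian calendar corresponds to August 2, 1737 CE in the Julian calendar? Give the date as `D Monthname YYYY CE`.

13 August 1737 CE

For dates in this range the Gregorian date is 11 days ahead of the Julian.
2 August 1737 Julian + 11 days → 13 August 1737 Gregorian.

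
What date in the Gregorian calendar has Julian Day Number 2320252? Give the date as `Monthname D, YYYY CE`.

Counting from JDN 2299161 = 15 Oct 1582 gives an offset of 21091 days.

July 13, 1640 CE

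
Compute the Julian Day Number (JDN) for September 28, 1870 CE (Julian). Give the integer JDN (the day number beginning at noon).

2404346

Equivalently 10 October 1870 (Gregorian).
JDN 2400001 is 17 November 1858 CE (Gregorian), MJD 0; the target day is +4345 days from there, so JDN = 2404346.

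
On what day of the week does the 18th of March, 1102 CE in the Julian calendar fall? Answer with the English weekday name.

Tuesday

In the proleptic Gregorian calendar this is 25 March 1102 (JDN 2123640).
JDN 2123640 mod 7 = 1, and JDN 0 was a Monday, so this is a Tuesday.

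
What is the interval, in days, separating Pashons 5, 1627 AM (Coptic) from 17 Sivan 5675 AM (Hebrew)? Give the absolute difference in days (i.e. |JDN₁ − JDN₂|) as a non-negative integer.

1478

First date → JDN 2419170; second date → JDN 2420648.
The interval is |2419170 − 2420648| = 1478 days.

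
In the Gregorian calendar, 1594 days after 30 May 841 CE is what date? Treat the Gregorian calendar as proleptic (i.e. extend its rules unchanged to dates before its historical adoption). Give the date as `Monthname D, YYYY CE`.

Counting 1594 days forward from JDN 2028379 reaches JDN 2029973, which is October 10, 845 CE.

October 10, 845 CE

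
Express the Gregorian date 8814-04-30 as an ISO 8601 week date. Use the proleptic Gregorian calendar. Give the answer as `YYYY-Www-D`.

The weekday is Wednesday (ISO weekday 3).
That Wednesday belongs to ISO week 18 of ISO year 8814.

8814-W18-3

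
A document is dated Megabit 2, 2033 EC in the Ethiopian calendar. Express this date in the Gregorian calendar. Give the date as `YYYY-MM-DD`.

Julian Day Number of the source date = 2466590.
Converting JDN 2466590 to the Gregorian calendar gives 11 March 2041 CE.

2041-03-11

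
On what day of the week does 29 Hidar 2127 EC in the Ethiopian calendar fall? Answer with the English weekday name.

Thursday

Equivalently 9 December 2134 Gregorian, JDN 2500830.
JDN 2500830 mod 7 = 3, and JDN 0 was a Monday, so this is a Thursday.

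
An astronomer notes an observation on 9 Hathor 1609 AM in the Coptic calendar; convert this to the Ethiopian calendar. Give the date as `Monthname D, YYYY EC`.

Both dates share Julian Day Number 2412420; in the Ethiopian calendar that is 9 Hidar 1885 EC.

Hidar 9, 1885 EC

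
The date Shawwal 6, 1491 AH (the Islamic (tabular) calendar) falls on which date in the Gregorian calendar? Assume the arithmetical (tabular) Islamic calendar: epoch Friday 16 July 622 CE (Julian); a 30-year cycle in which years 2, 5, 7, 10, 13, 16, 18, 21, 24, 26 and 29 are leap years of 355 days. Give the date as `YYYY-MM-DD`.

2068-12-01

Both dates share Julian Day Number 2476717; in the Gregorian calendar that is 1 December 2068 CE.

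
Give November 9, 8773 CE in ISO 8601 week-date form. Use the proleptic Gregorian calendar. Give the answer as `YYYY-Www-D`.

The weekday is Friday (ISO weekday 5).
That Friday belongs to ISO week 45 of ISO year 8773.

8773-W45-5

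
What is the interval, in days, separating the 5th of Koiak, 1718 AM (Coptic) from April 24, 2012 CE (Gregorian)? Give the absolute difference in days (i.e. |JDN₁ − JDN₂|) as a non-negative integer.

First date → JDN 2452258; second date → JDN 2456042.
The interval is |2452258 − 2456042| = 3784 days.

3784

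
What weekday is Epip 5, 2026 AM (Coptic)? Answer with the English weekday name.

Equivalently 15 July 2310 Gregorian, JDN 2564965.
JDN 2564965 mod 7 = 4, and JDN 0 was a Monday, so this is a Friday.

Friday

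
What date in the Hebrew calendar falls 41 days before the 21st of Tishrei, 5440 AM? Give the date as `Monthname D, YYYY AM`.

Elul 9, 5439 AM

JDN of the 21st of Tishrei, 5440 AM = 2334572.
2334572 − 41 = 2334531.
JDN 2334531 in the Hebrew calendar is Elul 9, 5439 AM.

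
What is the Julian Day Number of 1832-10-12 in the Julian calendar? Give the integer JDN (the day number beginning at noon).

2390481

In the Gregorian calendar the same day is 24 October 1832.
JDN 2451545 is 1 January 2000 CE (Gregorian); the target day is −61064 days from there, so JDN = 2390481.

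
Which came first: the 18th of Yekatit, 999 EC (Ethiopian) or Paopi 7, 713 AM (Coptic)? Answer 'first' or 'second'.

second

Converting both to JDN: 2088907 vs 2085124; the smaller is the second.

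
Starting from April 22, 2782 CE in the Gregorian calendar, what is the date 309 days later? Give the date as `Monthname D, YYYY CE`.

Counting 309 days forward from JDN 2737276 reaches JDN 2737585, which is February 25, 2783 CE.

February 25, 2783 CE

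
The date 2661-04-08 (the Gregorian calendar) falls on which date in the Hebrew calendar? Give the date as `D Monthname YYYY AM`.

17 Nisan 6421 AM

Julian Day Number of the source date = 2693068.
Converting JDN 2693068 to the Hebrew calendar gives 17 Nisan 6421 AM.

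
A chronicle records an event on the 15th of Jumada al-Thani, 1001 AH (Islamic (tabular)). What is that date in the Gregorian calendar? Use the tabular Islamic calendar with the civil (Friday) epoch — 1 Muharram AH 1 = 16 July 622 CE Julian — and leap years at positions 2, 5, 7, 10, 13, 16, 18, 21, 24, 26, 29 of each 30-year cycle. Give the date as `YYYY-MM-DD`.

Julian Day Number of the source date = 2302969.
Converting JDN 2302969 to the Gregorian calendar gives 19 March 1593 CE.

1593-03-19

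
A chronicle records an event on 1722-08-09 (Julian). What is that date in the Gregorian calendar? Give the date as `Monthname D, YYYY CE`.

At this point the Julian calendar is 11 days behind the Gregorian.
9 August 1722 Julian + 11 days → 20 August 1722 Gregorian.

August 20, 1722 CE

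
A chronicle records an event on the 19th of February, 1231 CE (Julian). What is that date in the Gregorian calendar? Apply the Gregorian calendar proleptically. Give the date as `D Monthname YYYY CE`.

26 February 1231 CE

At this point the Julian calendar is 7 days behind the Gregorian.
19 February 1231 Julian + 7 days → 26 February 1231 Gregorian.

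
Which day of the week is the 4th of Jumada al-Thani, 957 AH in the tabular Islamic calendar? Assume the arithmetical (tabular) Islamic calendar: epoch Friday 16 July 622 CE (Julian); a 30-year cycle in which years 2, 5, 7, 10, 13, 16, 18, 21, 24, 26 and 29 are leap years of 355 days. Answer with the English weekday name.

Equivalently 30 June 1550 Gregorian, JDN 2287366.
2287366 ≡ 4 (mod 7); counting from Monday = 0 gives Friday.

Friday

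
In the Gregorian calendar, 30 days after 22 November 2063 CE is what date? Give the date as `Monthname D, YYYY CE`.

December 22, 2063 CE

JDN of 22 November 2063 CE = 2474881.
2474881 + 30 = 2474911.
JDN 2474911 in the Gregorian calendar is December 22, 2063 CE.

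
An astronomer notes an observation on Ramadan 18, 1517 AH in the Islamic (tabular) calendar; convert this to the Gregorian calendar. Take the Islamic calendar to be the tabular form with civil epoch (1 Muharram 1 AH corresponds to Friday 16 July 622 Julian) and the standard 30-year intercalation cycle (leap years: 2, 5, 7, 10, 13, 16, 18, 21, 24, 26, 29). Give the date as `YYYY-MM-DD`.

2094-02-04

Julian Day Number of the source date = 2485913.
Converting JDN 2485913 to the Gregorian calendar gives 4 February 2094 CE.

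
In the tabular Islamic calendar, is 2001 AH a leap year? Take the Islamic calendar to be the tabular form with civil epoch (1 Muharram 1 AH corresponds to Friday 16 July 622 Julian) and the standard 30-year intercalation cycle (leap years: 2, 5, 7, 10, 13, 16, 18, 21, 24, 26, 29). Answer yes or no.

yes

Year 2001 AH is year 21 of its 30-year cycle; leap positions are 2, 5, 7, 10, 13, 16, 18, 21, 24, 26, 29, so it is a leap year (355 days).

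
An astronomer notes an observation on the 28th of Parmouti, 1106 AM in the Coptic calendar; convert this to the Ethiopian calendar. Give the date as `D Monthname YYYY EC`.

28 Miyazya 1382 EC

Julian Day Number of the source date = 2228868.
Converting JDN 2228868 to the Ethiopian calendar gives 28 Miyazya 1382 EC.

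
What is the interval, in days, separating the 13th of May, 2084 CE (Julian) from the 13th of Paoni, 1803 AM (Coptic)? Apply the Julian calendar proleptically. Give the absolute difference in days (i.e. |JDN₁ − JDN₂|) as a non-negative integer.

JDN of the first date = 2482372.
JDN of the second date = 2483492.
|2483492 − 2482372| = 1120.

1120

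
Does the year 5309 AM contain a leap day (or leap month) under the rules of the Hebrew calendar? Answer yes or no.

Hebrew year 5309 is year 8 of its 19-year Metonic cycle; leap years are at positions 3, 6, 8, 11, 14, 17, 19, so it is a leap year (13 months).

yes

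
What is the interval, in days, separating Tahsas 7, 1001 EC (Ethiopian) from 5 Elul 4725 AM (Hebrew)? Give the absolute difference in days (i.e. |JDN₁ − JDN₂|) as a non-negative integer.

15825

JDN of the first date = 2089567.
JDN of the second date = 2073742.
|2073742 − 2089567| = 15825.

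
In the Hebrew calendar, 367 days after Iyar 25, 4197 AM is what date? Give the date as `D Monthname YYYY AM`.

9 Sivan 4198 AM

JDN of Iyar 25, 4197 AM = 1880808.
1880808 + 367 = 1881175.
JDN 1881175 in the Hebrew calendar is 9 Sivan 4198 AM.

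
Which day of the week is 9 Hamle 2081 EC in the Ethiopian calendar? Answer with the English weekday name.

Saturday

In the Gregorian calendar this is 16 July 2089 (JDN 2484249).
Since JDN mod 7 = 5 (0 = Monday), the day is Saturday.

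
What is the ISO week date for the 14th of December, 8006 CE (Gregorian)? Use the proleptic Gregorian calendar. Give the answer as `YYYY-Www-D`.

The weekday is Thursday (ISO weekday 4).
That Thursday belongs to ISO week 50 of ISO year 8006.

8006-W50-4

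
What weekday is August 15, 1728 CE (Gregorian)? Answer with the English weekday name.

Sunday

JDN 2352426 mod 7 = 6, and JDN 0 was a Monday, so this is a Sunday.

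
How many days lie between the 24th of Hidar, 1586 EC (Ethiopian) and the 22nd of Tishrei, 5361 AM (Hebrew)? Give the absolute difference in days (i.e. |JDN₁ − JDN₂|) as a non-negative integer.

2496

First date → JDN 2303225; second date → JDN 2305721.
The interval is |2303225 − 2305721| = 2496 days.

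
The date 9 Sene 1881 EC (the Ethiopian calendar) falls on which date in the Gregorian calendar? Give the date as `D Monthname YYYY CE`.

15 June 1889 CE

Both dates share Julian Day Number 2411169; in the Gregorian calendar that is 15 June 1889 CE.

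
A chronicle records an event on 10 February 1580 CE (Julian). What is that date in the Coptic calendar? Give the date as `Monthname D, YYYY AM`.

Meshir 15, 1296 AM

Julian Day Number of the source date = 2298193.
Converting JDN 2298193 to the Coptic calendar gives 15 Meshir 1296 AM.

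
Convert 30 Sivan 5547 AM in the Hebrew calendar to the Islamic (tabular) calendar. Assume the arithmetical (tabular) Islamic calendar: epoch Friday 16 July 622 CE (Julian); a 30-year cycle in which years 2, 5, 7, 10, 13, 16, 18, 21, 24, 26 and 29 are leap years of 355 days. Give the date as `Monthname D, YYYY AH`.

Sha'ban 29, 1201 AH

Both dates share Julian Day Number 2373915; in the tabular Islamic calendar that is 29 Sha'ban 1201 AH.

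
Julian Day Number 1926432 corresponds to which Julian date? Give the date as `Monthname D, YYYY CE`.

The proleptic Gregorian equivalent of JDN 1926432 is 16 April 562.
In the Julian calendar that day is April 14, 562 CE.

April 14, 562 CE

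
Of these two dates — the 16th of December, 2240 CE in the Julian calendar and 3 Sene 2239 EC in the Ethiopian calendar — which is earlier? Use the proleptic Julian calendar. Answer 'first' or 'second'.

Converting both to JDN: 2539568 vs 2541922; the smaller is the first.

first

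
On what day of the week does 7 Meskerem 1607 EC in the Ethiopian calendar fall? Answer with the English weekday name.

Sunday

In the Gregorian calendar this is 14 September 1614 (JDN 2310818).
JDN 2310818 mod 7 = 6, and JDN 0 was a Monday, so this is a Sunday.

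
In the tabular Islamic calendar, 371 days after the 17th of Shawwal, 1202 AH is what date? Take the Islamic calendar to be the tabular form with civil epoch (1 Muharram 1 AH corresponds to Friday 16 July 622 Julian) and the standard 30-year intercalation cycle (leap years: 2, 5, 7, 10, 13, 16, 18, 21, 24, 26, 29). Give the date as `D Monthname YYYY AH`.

4 Dhu al-Qa'dah 1203 AH

The starting date is JDN 2374316; 2374316 + 371 = 2374687.
JDN 2374687 corresponds to 4 Dhu al-Qa'dah 1203 AH.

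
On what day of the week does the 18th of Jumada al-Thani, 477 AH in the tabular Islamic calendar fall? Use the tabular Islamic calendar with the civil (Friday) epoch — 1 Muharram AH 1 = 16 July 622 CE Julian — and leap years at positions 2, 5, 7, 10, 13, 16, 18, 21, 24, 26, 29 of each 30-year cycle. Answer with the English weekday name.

Tuesday

Equivalently 28 October 1084 Gregorian, JDN 2117284.
JDN 2117284 mod 7 = 1, and JDN 0 was a Monday, so this is a Tuesday.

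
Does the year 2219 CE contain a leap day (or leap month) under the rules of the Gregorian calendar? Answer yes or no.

no

2219 is not divisible by 4, so it is a common year.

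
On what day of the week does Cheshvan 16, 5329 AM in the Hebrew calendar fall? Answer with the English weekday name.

Sunday

In the proleptic Gregorian calendar this is 17 November 1568 (JDN 2294081).
Since JDN mod 7 = 6 (0 = Monday), the day is Sunday.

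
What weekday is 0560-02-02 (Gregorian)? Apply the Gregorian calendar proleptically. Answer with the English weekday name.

Saturday

JDN 1925628 mod 7 = 5, and JDN 0 was a Monday, so this is a Saturday.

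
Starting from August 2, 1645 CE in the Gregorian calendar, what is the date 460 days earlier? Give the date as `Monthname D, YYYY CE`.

April 29, 1644 CE

Counting 460 days back from JDN 2322098 reaches JDN 2321638, which is April 29, 1644 CE.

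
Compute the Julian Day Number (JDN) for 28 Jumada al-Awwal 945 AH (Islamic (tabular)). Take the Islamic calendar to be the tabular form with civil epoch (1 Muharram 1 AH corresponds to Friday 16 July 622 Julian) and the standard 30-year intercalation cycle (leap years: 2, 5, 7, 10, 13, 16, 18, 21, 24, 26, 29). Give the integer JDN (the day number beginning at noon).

Equivalently 1 November 1538 (proleptic Gregorian).
JDN 2299161 is 15 October 1582 CE (Gregorian); the target day is −16054 days from there, so JDN = 2283107.

2283107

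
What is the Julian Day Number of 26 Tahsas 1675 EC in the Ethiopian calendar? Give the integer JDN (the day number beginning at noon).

2335764

Equivalently 1 January 1683 (Gregorian).
JDN 2299161 is 15 October 1582 CE (Gregorian); the target day is +36603 days from there, so JDN = 2335764.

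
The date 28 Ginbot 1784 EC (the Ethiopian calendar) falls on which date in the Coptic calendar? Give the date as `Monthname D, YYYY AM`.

Pashons 28, 1508 AM

Julian Day Number of the source date = 2375729.
Converting JDN 2375729 to the Coptic calendar gives 28 Pashons 1508 AM.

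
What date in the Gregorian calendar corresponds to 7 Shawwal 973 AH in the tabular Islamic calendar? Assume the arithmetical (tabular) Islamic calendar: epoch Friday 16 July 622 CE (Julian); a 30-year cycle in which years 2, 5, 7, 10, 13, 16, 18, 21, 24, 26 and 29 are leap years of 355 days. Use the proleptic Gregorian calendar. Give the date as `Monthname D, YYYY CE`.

May 7, 1566 CE

Both dates share Julian Day Number 2293156; in the Gregorian calendar that is 7 May 1566 CE.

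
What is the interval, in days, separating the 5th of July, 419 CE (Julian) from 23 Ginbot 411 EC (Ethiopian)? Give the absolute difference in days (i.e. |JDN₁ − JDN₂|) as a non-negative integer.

48

First date → JDN 1874283; second date → JDN 1874235.
The interval is |1874283 − 1874235| = 48 days.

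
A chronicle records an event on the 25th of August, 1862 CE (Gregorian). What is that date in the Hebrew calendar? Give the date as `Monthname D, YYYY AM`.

Julian Day Number of the source date = 2401378.
Converting JDN 2401378 to the Hebrew calendar gives 29 Av 5622 AM.

Av 29, 5622 AM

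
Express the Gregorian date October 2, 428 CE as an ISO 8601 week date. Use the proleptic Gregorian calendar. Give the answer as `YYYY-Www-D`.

0428-W40-1

The weekday is Monday (ISO weekday 1).
That Monday belongs to ISO week 40 of ISO year 428.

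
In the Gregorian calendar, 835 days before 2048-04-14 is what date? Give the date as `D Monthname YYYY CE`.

Counting 835 days back from JDN 2469181 reaches JDN 2468346, which is 31 December 2045 CE.

31 December 2045 CE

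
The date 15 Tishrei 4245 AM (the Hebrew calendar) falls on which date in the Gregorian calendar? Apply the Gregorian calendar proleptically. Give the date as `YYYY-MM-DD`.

Julian Day Number of the source date = 1898102.
Converting JDN 1898102 to the Gregorian calendar gives 21 September 484 CE.

0484-09-21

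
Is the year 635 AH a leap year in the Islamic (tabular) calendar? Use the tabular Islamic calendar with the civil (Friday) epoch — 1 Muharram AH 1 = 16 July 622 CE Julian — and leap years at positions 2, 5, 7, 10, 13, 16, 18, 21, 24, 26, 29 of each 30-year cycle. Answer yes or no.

Year 635 AH is year 5 of its 30-year cycle; leap positions are 2, 5, 7, 10, 13, 16, 18, 21, 24, 26, 29, so it is a leap year (355 days).

yes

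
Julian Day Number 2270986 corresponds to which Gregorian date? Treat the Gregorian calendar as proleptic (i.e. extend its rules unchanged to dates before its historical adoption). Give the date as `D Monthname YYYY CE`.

Counting from JDN 2299161 = 15 Oct 1582 gives an offset of -28175 days.

25 August 1505 CE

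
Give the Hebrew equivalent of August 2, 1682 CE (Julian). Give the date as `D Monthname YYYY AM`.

Julian Day Number of the source date = 2335622.
Converting JDN 2335622 to the Hebrew calendar gives 8 Av 5442 AM.

8 Av 5442 AM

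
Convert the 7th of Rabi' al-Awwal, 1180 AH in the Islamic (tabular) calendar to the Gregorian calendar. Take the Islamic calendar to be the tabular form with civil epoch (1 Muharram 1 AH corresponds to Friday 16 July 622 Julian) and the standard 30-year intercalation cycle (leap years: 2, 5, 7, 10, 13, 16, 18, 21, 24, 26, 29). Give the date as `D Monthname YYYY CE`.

Both dates share Julian Day Number 2366303; in the Gregorian calendar that is 13 August 1766 CE.

13 August 1766 CE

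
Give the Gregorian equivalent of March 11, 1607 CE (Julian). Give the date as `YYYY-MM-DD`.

1607-03-21

For dates in this range the Gregorian date is 10 days ahead of the Julian.
11 March 1607 Julian + 10 days → 21 March 1607 Gregorian.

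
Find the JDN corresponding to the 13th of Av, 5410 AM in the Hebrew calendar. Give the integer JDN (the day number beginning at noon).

2323932

In the Gregorian calendar the same day is 10 August 1650.
JDN 2451545 is 1 January 2000 CE (Gregorian); the target day is −127613 days from there, so JDN = 2323932.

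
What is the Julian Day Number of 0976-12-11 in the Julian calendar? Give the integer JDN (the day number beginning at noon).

2077887

In the proleptic Gregorian calendar the same day is 16 December 976.
JDN 2299161 is 15 October 1582 CE (Gregorian); the target day is −221274 days from there, so JDN = 2077887.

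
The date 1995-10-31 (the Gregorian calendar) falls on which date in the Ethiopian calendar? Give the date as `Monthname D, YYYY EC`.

Tikimt 20, 1988 EC

Julian Day Number of the source date = 2450022.
Converting JDN 2450022 to the Ethiopian calendar gives 20 Tikimt 1988 EC.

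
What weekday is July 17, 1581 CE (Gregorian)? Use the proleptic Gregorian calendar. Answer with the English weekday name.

Friday

2298706 ≡ 4 (mod 7); counting from Monday = 0 gives Friday.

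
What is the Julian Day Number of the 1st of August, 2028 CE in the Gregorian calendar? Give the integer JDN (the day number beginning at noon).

JDN 2451545 is 1 January 2000 CE (Gregorian); the target day is +10440 days from there, so JDN = 2461985.

2461985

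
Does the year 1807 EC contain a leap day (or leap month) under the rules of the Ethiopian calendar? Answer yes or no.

1807 mod 4 = 3; in the Ethiopian calendar a year is leap when year mod 4 = 3, so it is a leap year.

yes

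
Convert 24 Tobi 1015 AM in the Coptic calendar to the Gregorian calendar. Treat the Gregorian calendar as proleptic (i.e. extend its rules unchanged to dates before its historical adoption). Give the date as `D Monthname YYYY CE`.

Julian Day Number of the source date = 2195536.
Converting JDN 2195536 to the Gregorian calendar gives 26 January 1299 CE.

26 January 1299 CE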